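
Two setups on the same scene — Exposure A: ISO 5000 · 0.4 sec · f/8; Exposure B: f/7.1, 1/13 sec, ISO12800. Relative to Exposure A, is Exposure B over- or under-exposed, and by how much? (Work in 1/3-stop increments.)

Aperture: f/8 → f/7.1 — 1/3 stop opened up (brighter).
Shutter speed: 0.4 → 0.3 → 1/4 → 1/5 → 1/6 → 1/8 → 1/10 → 1/13 — 2 1/3 stops faster (darker).
ISO: 5000 → 6400 → 8000 → 10000 → 12800 — 1 1/3 stops raised (brighter).
Net: +1/3 −2 1/3 +1 1/3 = −2/3 stops.

2/3 stop darker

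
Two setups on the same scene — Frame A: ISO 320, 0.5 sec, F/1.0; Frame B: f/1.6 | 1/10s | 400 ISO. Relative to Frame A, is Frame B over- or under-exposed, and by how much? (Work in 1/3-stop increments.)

Aperture: f/1.0 → f/1.1 → f/1.2 → f/1.4 → f/1.6 — 1 1/3 stops smaller aperture (darker).
Shutter speed: 0.5 → 0.4 → 0.3 → 1/4 → 1/5 → 1/6 → 1/8 → 1/10 — 2 1/3 stops shorter (darker).
ISO: 320 → 400 — 1/3 stop raised (brighter).
Net: −1 1/3 −2 1/3 +1/3 = −3 1/3 stops.

3 1/3 stops darker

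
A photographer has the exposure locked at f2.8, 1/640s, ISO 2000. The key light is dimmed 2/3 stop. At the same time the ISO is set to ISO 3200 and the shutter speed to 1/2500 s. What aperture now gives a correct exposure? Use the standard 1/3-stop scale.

f/1.4

Scene light: 2/3 stop darker.
ISO: 2000 → 2500 → 3200 — 2/3 stop higher (brighter).
Shutter speed: 1/640 → 1/800 → 1/1000 → 1/1250 → 1/1600 → 1/2000 → 1/2500 — 2 stops faster (darker).
Net so far: 2 stops darker. Aperture: f/2.8 → f/2.5 → f/2.2 → f/2 → f/1.8 → f/1.6 → f/1.4.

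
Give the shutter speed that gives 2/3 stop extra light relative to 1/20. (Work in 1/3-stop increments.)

Shutter speed: 1/20 → 1/15 → 1/13 — 2/3 stop slower (brighter).

1/13s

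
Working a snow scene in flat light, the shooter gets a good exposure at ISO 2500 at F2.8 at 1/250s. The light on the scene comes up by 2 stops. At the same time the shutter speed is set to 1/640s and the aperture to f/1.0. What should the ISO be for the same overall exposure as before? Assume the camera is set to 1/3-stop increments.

Scene light: 2 stops brighter.
Shutter speed: 1/250 → 1/320 → 1/400 → 1/500 → 1/640 — 1 1/3 stops shorter (darker).
Aperture: f/2.8 → f/2.5 → f/2.2 → f/2 → f/1.8 → f/1.6 → f/1.4 → f/1.2 → f/1.1 → f/1.0 — 3 stops wider (brighter).
Net so far: 3 2/3 stops brighter. ISO: 2500 → 2000 → 1600 → 1250 → 1000 → 800 → 640 → 500 → 400 → 320 → 250 → 200.

ISO 200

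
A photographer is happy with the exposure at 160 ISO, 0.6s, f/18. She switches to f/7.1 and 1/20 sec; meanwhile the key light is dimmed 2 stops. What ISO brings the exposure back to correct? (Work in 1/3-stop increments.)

ISO 1250

Scene light: 2 stops darker.
Aperture: f/18 → f/16 → f/14 → f/13 → f/11 → f/10 → f/9 → f/8 → f/7.1 — 2 2/3 stops larger aperture (brighter).
Shutter speed: 0.6 → 0.5 → 0.4 → 0.3 → 1/4 → 1/5 → 1/6 → 1/8 → 1/10 → 1/13 → 1/15 → 1/20 — 3 2/3 stops faster (darker).
Net so far: 3 stops darker. ISO: 160 → 200 → 250 → 320 → 400 → 500 → 640 → 800 → 1000 → 1250.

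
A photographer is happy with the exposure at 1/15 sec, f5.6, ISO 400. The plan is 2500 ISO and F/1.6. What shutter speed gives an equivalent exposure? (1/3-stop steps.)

1/1250s

ISO: 400 → 500 → 640 → 800 → 1000 → 1250 → 1600 → 2000 → 2500 — 2 2/3 stops higher (brighter).
Aperture: f/5.6 → f/5 → f/4.5 → f/4 → f/3.5 → f/3.2 → f/2.8 → f/2.5 → f/2.2 → f/2 → f/1.8 → f/1.6 — 3 2/3 stops opened up (brighter).
Net change so far: 6 1/3 stops brighter. Offset with the shutter speed: 1/15 → 1/20 → 1/25 → 1/30 → 1/40 → 1/50 → 1/60 → 1/80 → 1/100 → 1/125 → 1/160 → 1/200 → 1/250 → 1/320 → 1/400 → 1/500 → 1/640 → 1/800 → 1/1000 → 1/1250.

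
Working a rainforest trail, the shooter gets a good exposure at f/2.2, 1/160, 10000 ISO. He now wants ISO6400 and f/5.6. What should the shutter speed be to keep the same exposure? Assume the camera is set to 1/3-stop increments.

ISO: 10000 → 8000 → 6400 — 2/3 stop dropped (darker).
Aperture: f/2.2 → f/2.5 → f/2.8 → f/3.2 → f/3.5 → f/4 → f/4.5 → f/5 → f/5.6 — 2 2/3 stops stopped down (darker).
Net change so far: 3 1/3 stops darker. Offset with the shutter speed: 1/160 → 1/125 → 1/100 → 1/80 → 1/60 → 1/50 → 1/40 → 1/30 → 1/25 → 1/20 → 1/15.

1/15s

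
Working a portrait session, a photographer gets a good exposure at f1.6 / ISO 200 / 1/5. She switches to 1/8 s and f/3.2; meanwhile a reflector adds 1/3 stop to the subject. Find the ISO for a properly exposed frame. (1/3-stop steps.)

Scene light: 1/3 stop brighter.
Shutter speed: 1/5 → 1/6 → 1/8 — 2/3 stop faster (darker).
Aperture: f/1.6 → f/1.8 → f/2 → f/2.2 → f/2.5 → f/2.8 → f/3.2 — 2 stops stopped down (darker).
Net so far: 2 1/3 stops darker. ISO: 200 → 250 → 320 → 400 → 500 → 640 → 800 → 1000.

ISO 1000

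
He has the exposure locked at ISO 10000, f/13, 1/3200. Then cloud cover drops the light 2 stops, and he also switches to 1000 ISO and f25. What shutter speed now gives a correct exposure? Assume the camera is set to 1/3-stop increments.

Scene light: 2 stops darker.
ISO: 10000 → 8000 → 6400 → 5000 → 4000 → 3200 → 2500 → 2000 → 1600 → 1250 → 1000 — 3 1/3 stops dropped (darker).
Aperture: f/13 → f/14 → f/16 → f/18 → f/20 → f/22 → f/25 — 2 stops narrower (darker).
Net so far: 7 1/3 stops darker. Shutter speed: 1/3200 → 1/2500 → 1/2000 → 1/1600 → 1/1250 → 1/1000 → 1/800 → 1/640 → 1/500 → 1/400 → 1/320 → 1/250 → 1/200 → 1/160 → 1/125 → 1/100 → 1/80 → 1/60 → 1/50 → 1/40 → 1/30 → 1/25 → 1/20.

1/20s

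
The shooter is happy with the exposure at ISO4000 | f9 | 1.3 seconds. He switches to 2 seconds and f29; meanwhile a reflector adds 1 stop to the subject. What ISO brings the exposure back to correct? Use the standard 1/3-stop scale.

Scene light: 1 stop brighter.
Shutter speed: 1.3 → 1.6 → 2 — 2/3 stop longer (brighter).
Aperture: f/9 → f/10 → f/11 → f/13 → f/14 → f/16 → f/18 → f/20 → f/22 → f/25 → f/29 — 3 1/3 stops narrower (darker).
Net so far: 1 2/3 stops darker. ISO: 4000 → 5000 → 6400 → 8000 → 10000 → 12800.

ISO 12800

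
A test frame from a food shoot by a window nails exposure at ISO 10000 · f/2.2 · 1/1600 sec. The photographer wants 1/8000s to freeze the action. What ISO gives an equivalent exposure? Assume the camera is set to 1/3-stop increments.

Shutter speed: 1/1600 → 1/2000 → 1/2500 → 1/3200 → 1/4000 → 1/5000 → 1/6400 → 1/8000 — 2 1/3 stops faster (darker).
Need 2 1/3 stops brighter from the ISO: 10000 → 12800 → 16000 → 20000 → 25600 → 32000 → 40000 → 51200.

ISO 51200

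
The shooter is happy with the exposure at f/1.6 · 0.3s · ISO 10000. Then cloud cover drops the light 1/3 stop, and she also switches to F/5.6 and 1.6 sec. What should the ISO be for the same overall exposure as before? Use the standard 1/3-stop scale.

ISO 32000

Scene light: 1/3 stop darker.
Aperture: f/1.6 → f/1.8 → f/2 → f/2.2 → f/2.5 → f/2.8 → f/3.2 → f/3.5 → f/4 → f/4.5 → f/5 → f/5.6 — 3 2/3 stops narrower (darker).
Shutter speed: 0.3 → 0.4 → 0.5 → 0.6 → 0.8 → 1 → 1.3 → 1.6 — 2 1/3 stops slower (brighter).
Net so far: 1 2/3 stops darker. ISO: 10000 → 12800 → 16000 → 20000 → 25600 → 32000.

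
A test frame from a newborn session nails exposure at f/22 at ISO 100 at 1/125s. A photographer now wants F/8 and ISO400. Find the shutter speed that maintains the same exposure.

Aperture: f/22 → f/16 → f/11 → f/8 — 3 stops larger aperture (brighter).
ISO: 100 → 200 → 400 — 2 stops higher (brighter).
Net change so far: 5 stops brighter. Offset with the shutter speed: 1/125 → 1/250 → 1/500 → 1/1000 → 1/2000 → 1/4000.

1/4000s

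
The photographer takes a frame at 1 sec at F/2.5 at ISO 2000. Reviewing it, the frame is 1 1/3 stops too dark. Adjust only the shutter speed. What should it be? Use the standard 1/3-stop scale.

2.5 s

Underexposed by 1 1/3 stops → need 1 1/3 stops brighter.
Shutter speed: 1 → 1.3 → 1.6 → 2 → 2.5.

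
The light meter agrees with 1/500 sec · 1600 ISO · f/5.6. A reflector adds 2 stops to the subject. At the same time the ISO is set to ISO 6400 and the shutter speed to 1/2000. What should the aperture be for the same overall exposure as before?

Scene light: 2 stops brighter.
ISO: 1600 → 3200 → 6400 — 2 stops higher (brighter).
Shutter speed: 1/500 → 1/1000 → 1/2000 — 2 stops faster (darker).
Net so far: 2 stops brighter. Aperture: f/5.6 → f/8 → f/11.

f/11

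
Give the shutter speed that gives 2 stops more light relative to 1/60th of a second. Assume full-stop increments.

1/15s

Shutter speed: 1/60 → 1/30 → 1/15 — 2 stops longer (brighter).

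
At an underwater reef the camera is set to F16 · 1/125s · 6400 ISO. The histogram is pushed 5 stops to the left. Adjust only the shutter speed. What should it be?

1/4s

Underexposed by 5 stops → need 5 stops brighter.
Shutter speed: 1/125 → 1/60 → 1/30 → 1/15 → 1/8 → 1/4.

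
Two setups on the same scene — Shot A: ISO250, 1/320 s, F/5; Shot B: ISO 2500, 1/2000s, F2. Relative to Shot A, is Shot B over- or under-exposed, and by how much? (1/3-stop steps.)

3 1/3 stops brighter

Aperture: f/5 → f/4.5 → f/4 → f/3.5 → f/3.2 → f/2.8 → f/2.5 → f/2.2 → f/2 — 2 2/3 stops larger aperture (brighter).
Shutter speed: 1/320 → 1/400 → 1/500 → 1/640 → 1/800 → 1/1000 → 1/1250 → 1/1600 → 1/2000 — 2 2/3 stops shorter (darker).
ISO: 250 → 320 → 400 → 500 → 640 → 800 → 1000 → 1250 → 1600 → 2000 → 2500 — 3 1/3 stops higher (brighter).
Net: +2 2/3 −2 2/3 +3 1/3 = +3 1/3 stops.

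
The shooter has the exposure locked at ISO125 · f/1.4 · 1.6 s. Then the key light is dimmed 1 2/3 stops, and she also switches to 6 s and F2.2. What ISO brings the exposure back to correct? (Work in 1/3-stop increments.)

ISO 250

Scene light: 1 2/3 stops darker.
Shutter speed: 1.6 → 2 → 2.5 → 3.2 → 4 → 5 → 6 — 2 stops longer (brighter).
Aperture: f/1.4 → f/1.6 → f/1.8 → f/2 → f/2.2 — 1 1/3 stops smaller aperture (darker).
Net so far: 1 stop darker. ISO: 125 → 160 → 200 → 250.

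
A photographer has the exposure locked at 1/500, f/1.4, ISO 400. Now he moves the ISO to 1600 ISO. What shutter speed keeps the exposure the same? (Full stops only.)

1/2000s

ISO: 400 → 800 → 1600 — 2 stops higher (brighter).
Need 2 stops darker from the shutter speed: 1/500 → 1/1000 → 1/2000.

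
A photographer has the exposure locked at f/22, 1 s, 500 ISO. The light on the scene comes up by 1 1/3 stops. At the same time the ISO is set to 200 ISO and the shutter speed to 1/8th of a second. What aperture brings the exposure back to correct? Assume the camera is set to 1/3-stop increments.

f/8

Scene light: 1 1/3 stops brighter.
ISO: 500 → 400 → 320 → 250 → 200 — 1 1/3 stops dropped (darker).
Shutter speed: 1 → 0.8 → 0.6 → 0.5 → 0.4 → 0.3 → 1/4 → 1/5 → 1/6 → 1/8 — 3 stops faster (darker).
Net so far: 3 stops darker. Aperture: f/22 → f/20 → f/18 → f/16 → f/14 → f/13 → f/11 → f/10 → f/9 → f/8.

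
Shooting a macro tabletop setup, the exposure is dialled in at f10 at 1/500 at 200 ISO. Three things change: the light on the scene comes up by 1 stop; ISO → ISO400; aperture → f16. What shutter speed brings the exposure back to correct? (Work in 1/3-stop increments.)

1/800s

Scene light: 1 stop brighter.
ISO: 200 → 250 → 320 → 400 — 1 stop higher (brighter).
Aperture: f/10 → f/11 → f/13 → f/14 → f/16 — 1 1/3 stops stopped down (darker).
Net so far: 2/3 stop brighter. Shutter speed: 1/500 → 1/640 → 1/800.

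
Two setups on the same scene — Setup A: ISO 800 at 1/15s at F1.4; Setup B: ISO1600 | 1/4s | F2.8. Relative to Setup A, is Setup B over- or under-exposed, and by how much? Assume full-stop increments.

Aperture: f/1.4 → f/2 → f/2.8 — 2 stops stopped down (darker).
Shutter speed: 1/15 → 1/8 → 1/4 — 2 stops longer (brighter).
ISO: 800 → 1600 — 1 stop raised (brighter).
Net: −2 +2 +1 = +1 stop.

1 stop brighter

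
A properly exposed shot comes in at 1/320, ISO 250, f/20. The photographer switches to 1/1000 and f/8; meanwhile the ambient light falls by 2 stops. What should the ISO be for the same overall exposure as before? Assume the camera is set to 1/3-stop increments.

Scene light: 2 stops darker.
Shutter speed: 1/320 → 1/400 → 1/500 → 1/640 → 1/800 → 1/1000 — 1 2/3 stops shorter (darker).
Aperture: f/20 → f/18 → f/16 → f/14 → f/13 → f/11 → f/10 → f/9 → f/8 — 2 2/3 stops wider (brighter).
Net so far: 1 stop darker. ISO: 250 → 320 → 400 → 500.

ISO 500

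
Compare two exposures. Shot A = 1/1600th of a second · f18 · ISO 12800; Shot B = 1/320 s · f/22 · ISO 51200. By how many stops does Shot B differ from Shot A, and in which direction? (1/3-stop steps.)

Aperture: f/18 → f/20 → f/22 — 2/3 stop narrower (darker).
Shutter speed: 1/1600 → 1/1250 → 1/1000 → 1/800 → 1/640 → 1/500 → 1/400 → 1/320 — 2 1/3 stops longer (brighter).
ISO: 12800 → 16000 → 20000 → 25600 → 32000 → 40000 → 51200 — 2 stops higher (brighter).
Net: −2/3 +2 1/3 +2 = +3 2/3 stops.

3 2/3 stops brighter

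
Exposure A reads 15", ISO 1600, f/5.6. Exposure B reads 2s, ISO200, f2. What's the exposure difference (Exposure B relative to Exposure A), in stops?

3 stops darker

Aperture: f/5.6 → f/4 → f/2.8 → f/2 — 3 stops wider (brighter).
Shutter speed: 15 → 8 → 4 → 2 — 3 stops shorter (darker).
ISO: 1600 → 800 → 400 → 200 — 3 stops dropped (darker).
Net: +3 −3 −3 = −3 stops.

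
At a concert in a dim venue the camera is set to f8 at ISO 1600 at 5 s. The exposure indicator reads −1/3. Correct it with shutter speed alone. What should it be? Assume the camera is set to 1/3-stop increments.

6 s

Underexposed by 1/3 stop → need 1/3 stop brighter.
Shutter speed: 5 → 6.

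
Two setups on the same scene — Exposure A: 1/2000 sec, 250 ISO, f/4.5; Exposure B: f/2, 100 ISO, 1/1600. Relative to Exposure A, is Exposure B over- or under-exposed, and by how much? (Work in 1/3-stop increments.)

1 1/3 stops brighter

Aperture: f/4.5 → f/4 → f/3.5 → f/3.2 → f/2.8 → f/2.5 → f/2.2 → f/2 — 2 1/3 stops opened up (brighter).
Shutter speed: 1/2000 → 1/1600 — 1/3 stop slower (brighter).
ISO: 250 → 200 → 160 → 125 → 100 — 1 1/3 stops dropped (darker).
Net: +2 1/3 +1/3 −1 1/3 = +1 1/3 stops.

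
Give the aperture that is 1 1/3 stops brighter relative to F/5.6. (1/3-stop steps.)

Aperture: f/5.6 → f/5 → f/4.5 → f/4 → f/3.5 — 1 1/3 stops opened up (brighter).

f/3.5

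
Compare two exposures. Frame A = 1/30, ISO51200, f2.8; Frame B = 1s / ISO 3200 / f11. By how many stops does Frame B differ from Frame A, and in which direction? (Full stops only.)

3 stops darker

Aperture: f/2.8 → f/4 → f/5.6 → f/8 → f/11 — 4 stops smaller aperture (darker).
Shutter speed: 1/30 → 1/15 → 1/8 → 1/4 → 1/2 → 1 — 5 stops slower (brighter).
ISO: 51200 → 25600 → 12800 → 6400 → 3200 — 4 stops lower (darker).
Net: −4 +5 −4 = −3 stops.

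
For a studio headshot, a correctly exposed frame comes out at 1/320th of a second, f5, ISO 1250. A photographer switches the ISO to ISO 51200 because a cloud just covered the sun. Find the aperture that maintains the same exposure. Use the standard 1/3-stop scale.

ISO: 1250 → 1600 → 2000 → 2500 → 3200 → 4000 → 5000 → 6400 → 8000 → 10000 → 12800 → 16000 → 20000 → 25600 → 32000 → 40000 → 51200 — 5 1/3 stops higher (brighter).
Need 5 1/3 stops darker from the aperture: f/5 → f/5.6 → f/6.3 → f/7.1 → f/8 → f/9 → f/10 → f/11 → f/13 → f/14 → f/16 → f/18 → f/20 → f/22 → f/25 → f/29 → f/32.

f/32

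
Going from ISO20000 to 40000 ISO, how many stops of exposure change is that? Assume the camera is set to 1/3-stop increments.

20000 → 25600 → 32000 → 40000 — count the steps: 3 third-stops = 1 stop.

1 stop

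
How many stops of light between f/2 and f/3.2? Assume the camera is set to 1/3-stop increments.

f/2 → f/2.2 → f/2.5 → f/2.8 → f/3.2 — count the steps: 4 third-stops = 1 1/3 stops.

1 1/3 stops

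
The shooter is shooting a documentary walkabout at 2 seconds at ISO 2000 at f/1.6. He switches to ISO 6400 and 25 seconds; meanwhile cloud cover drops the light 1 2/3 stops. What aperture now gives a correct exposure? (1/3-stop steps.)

f/5.6

Scene light: 1 2/3 stops darker.
ISO: 2000 → 2500 → 3200 → 4000 → 5000 → 6400 — 1 2/3 stops raised (brighter).
Shutter speed: 2 → 2.5 → 3.2 → 4 → 5 → 6 → 8 → 10 → 13 → 15 → 20 → 25 — 3 2/3 stops longer (brighter).
Net so far: 3 2/3 stops brighter. Aperture: f/1.6 → f/1.8 → f/2 → f/2.2 → f/2.5 → f/2.8 → f/3.2 → f/3.5 → f/4 → f/4.5 → f/5 → f/5.6.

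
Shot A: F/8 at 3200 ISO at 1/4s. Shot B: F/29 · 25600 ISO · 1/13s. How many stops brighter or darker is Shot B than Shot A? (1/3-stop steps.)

Aperture: f/8 → f/9 → f/10 → f/11 → f/13 → f/14 → f/16 → f/18 → f/20 → f/22 → f/25 → f/29 — 3 2/3 stops narrower (darker).
Shutter speed: 1/4 → 1/5 → 1/6 → 1/8 → 1/10 → 1/13 — 1 2/3 stops shorter (darker).
ISO: 3200 → 4000 → 5000 → 6400 → 8000 → 10000 → 12800 → 16000 → 20000 → 25600 — 3 stops higher (brighter).
Net: −3 2/3 −1 2/3 +3 = −2 1/3 stops.

2 1/3 stops darker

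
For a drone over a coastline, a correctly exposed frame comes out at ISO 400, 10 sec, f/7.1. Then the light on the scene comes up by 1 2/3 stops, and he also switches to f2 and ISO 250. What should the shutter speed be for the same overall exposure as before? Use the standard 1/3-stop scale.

Scene light: 1 2/3 stops brighter.
Aperture: f/7.1 → f/6.3 → f/5.6 → f/5 → f/4.5 → f/4 → f/3.5 → f/3.2 → f/2.8 → f/2.5 → f/2.2 → f/2 — 3 2/3 stops opened up (brighter).
ISO: 400 → 320 → 250 — 2/3 stop dropped (darker).
Net so far: 4 2/3 stops brighter. Shutter speed: 10 → 8 → 6 → 5 → 4 → 3.2 → 2.5 → 2 → 1.6 → 1.3 → 1 → 0.8 → 0.6 → 0.5 → 0.4.

0.4 s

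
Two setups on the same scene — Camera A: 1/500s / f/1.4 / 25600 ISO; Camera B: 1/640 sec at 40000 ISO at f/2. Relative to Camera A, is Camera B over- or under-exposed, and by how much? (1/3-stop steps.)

2/3 stop darker

Aperture: f/1.4 → f/1.6 → f/1.8 → f/2 — 1 stop stopped down (darker).
Shutter speed: 1/500 → 1/640 — 1/3 stop faster (darker).
ISO: 25600 → 32000 → 40000 — 2/3 stop raised (brighter).
Net: −1 −1/3 +2/3 = −2/3 stops.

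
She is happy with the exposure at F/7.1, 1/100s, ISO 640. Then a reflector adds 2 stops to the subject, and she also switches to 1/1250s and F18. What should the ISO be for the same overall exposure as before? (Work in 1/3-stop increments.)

Scene light: 2 stops brighter.
Shutter speed: 1/100 → 1/125 → 1/160 → 1/200 → 1/250 → 1/320 → 1/400 → 1/500 → 1/640 → 1/800 → 1/1000 → 1/1250 — 3 2/3 stops shorter (darker).
Aperture: f/7.1 → f/8 → f/9 → f/10 → f/11 → f/13 → f/14 → f/16 → f/18 — 2 2/3 stops narrower (darker).
Net so far: 4 1/3 stops darker. ISO: 640 → 800 → 1000 → 1250 → 1600 → 2000 → 2500 → 3200 → 4000 → 5000 → 6400 → 8000 → 10000 → 12800.

ISO 12800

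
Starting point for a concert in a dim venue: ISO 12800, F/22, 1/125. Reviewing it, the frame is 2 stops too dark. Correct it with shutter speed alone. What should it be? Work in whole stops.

Underexposed by 2 stops → need 2 stops brighter.
Shutter speed: 1/125 → 1/60 → 1/30.

1/30s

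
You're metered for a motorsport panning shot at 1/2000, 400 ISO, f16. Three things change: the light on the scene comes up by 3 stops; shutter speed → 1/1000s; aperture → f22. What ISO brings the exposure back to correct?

Scene light: 3 stops brighter.
Shutter speed: 1/2000 → 1/1000 — 1 stop longer (brighter).
Aperture: f/16 → f/22 — 1 stop smaller aperture (darker).
Net so far: 3 stops brighter. ISO: 400 → 200 → 100 → 50.

ISO 50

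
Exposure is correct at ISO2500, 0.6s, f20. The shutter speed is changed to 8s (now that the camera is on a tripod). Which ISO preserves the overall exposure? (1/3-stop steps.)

ISO 200

Shutter speed: 0.6 → 0.8 → 1 → 1.3 → 1.6 → 2 → 2.5 → 3.2 → 4 → 5 → 6 → 8 — 3 2/3 stops longer (brighter).
Need 3 2/3 stops darker from the ISO: 2500 → 2000 → 1600 → 1250 → 1000 → 800 → 640 → 500 → 400 → 320 → 250 → 200.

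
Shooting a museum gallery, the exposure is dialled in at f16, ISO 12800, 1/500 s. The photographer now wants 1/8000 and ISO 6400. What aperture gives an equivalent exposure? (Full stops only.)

Shutter speed: 1/500 → 1/1000 → 1/2000 → 1/4000 → 1/8000 — 4 stops shorter (darker).
ISO: 12800 → 6400 — 1 stop lower (darker).
Net change so far: 5 stops darker. Offset with the aperture: f/16 → f/11 → f/8 → f/5.6 → f/4 → f/2.8.

f/2.8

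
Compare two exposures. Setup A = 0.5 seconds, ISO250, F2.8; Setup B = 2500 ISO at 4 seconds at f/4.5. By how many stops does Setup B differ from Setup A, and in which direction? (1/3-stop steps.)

5 stops brighter

Aperture: f/2.8 → f/3.2 → f/3.5 → f/4 → f/4.5 — 1 1/3 stops smaller aperture (darker).
Shutter speed: 0.5 → 0.6 → 0.8 → 1 → 1.3 → 1.6 → 2 → 2.5 → 3.2 → 4 — 3 stops longer (brighter).
ISO: 250 → 320 → 400 → 500 → 640 → 800 → 1000 → 1250 → 1600 → 2000 → 2500 — 3 1/3 stops raised (brighter).
Net: −1 1/3 +3 +3 1/3 = +5 stops.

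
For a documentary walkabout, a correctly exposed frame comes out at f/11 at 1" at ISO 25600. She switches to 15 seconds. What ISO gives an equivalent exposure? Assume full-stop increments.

ISO 1600

Shutter speed: 1 → 2 → 4 → 8 → 15 — 4 stops slower (brighter).
Need 4 stops darker from the ISO: 25600 → 12800 → 6400 → 3200 → 1600.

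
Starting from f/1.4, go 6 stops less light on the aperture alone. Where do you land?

Aperture: f/1.4 → f/2 → f/2.8 → f/4 → f/5.6 → f/8 → f/11 — 6 stops stopped down (darker).

f/11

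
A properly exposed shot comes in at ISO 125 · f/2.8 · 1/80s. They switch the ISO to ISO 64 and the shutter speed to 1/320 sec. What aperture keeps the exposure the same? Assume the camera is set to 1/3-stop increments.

ISO: 125 → 100 → 80 → 64 — 1 stop dropped (darker).
Shutter speed: 1/80 → 1/100 → 1/125 → 1/160 → 1/200 → 1/250 → 1/320 — 2 stops faster (darker).
Net change so far: 3 stops darker. Offset with the aperture: f/2.8 → f/2.5 → f/2.2 → f/2 → f/1.8 → f/1.6 → f/1.4 → f/1.2 → f/1.1 → f/1.0.

f/1.0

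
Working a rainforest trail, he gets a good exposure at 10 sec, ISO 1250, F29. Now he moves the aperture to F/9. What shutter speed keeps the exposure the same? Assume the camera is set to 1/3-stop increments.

1 s

Aperture: f/29 → f/25 → f/22 → f/20 → f/18 → f/16 → f/14 → f/13 → f/11 → f/10 → f/9 — 3 1/3 stops opened up (brighter).
Need 3 1/3 stops darker from the shutter speed: 10 → 8 → 6 → 5 → 4 → 3.2 → 2.5 → 2 → 1.6 → 1.3 → 1.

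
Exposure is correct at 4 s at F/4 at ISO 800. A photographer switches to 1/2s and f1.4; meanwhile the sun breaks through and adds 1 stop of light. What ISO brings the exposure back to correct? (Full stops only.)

Scene light: 1 stop brighter.
Shutter speed: 4 → 2 → 1 → 1/2 — 3 stops shorter (darker).
Aperture: f/4 → f/2.8 → f/2 → f/1.4 — 3 stops wider (brighter).
Net so far: 1 stop brighter. ISO: 800 → 400.

ISO 400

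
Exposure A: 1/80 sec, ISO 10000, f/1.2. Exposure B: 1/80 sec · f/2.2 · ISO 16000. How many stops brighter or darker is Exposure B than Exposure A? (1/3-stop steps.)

Aperture: f/1.2 → f/1.4 → f/1.6 → f/1.8 → f/2 → f/2.2 — 1 2/3 stops narrower (darker).
Shutter speed: unchanged.
ISO: 10000 → 12800 → 16000 — 2/3 stop raised (brighter).
Net: −1 2/3 +2/3 = −1 stop.

1 stop darker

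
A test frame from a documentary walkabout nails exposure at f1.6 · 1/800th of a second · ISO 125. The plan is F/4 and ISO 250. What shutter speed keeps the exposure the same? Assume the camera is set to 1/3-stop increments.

Aperture: f/1.6 → f/1.8 → f/2 → f/2.2 → f/2.5 → f/2.8 → f/3.2 → f/3.5 → f/4 — 2 2/3 stops narrower (darker).
ISO: 125 → 160 → 200 → 250 — 1 stop higher (brighter).
Net change so far: 1 2/3 stops darker. Offset with the shutter speed: 1/800 → 1/640 → 1/500 → 1/400 → 1/320 → 1/250.

1/250s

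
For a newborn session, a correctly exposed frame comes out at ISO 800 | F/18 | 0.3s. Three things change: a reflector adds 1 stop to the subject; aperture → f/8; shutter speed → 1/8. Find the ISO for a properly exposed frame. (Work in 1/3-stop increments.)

ISO 200

Scene light: 1 stop brighter.
Aperture: f/18 → f/16 → f/14 → f/13 → f/11 → f/10 → f/9 → f/8 — 2 1/3 stops opened up (brighter).
Shutter speed: 0.3 → 1/4 → 1/5 → 1/6 → 1/8 — 1 1/3 stops faster (darker).
Net so far: 2 stops brighter. ISO: 800 → 640 → 500 → 400 → 320 → 250 → 200.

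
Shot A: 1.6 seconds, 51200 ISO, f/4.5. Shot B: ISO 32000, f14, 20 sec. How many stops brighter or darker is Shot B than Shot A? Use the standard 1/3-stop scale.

1/3 stop darker

Aperture: f/4.5 → f/5 → f/5.6 → f/6.3 → f/7.1 → f/8 → f/9 → f/10 → f/11 → f/13 → f/14 — 3 1/3 stops stopped down (darker).
Shutter speed: 1.6 → 2 → 2.5 → 3.2 → 4 → 5 → 6 → 8 → 10 → 13 → 15 → 20 — 3 2/3 stops slower (brighter).
ISO: 51200 → 40000 → 32000 — 2/3 stop dropped (darker).
Net: −3 1/3 +3 2/3 −2/3 = −1/3 stops.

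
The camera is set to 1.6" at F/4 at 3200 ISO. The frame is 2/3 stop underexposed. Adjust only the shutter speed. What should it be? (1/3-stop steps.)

Underexposed by 2/3 stop → need 2/3 stop brighter.
Shutter speed: 1.6 → 2 → 2.5.

2.5 s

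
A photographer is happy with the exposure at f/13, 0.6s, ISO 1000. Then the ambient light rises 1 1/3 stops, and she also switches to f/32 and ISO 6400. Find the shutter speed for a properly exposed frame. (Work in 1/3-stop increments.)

1/4s

Scene light: 1 1/3 stops brighter.
Aperture: f/13 → f/14 → f/16 → f/18 → f/20 → f/22 → f/25 → f/29 → f/32 — 2 2/3 stops narrower (darker).
ISO: 1000 → 1250 → 1600 → 2000 → 2500 → 3200 → 4000 → 5000 → 6400 — 2 2/3 stops higher (brighter).
Net so far: 1 1/3 stops brighter. Shutter speed: 0.6 → 0.5 → 0.4 → 0.3 → 1/4.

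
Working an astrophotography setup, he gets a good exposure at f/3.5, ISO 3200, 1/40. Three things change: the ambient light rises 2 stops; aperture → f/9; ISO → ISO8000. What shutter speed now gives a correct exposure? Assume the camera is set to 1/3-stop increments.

1/60s

Scene light: 2 stops brighter.
Aperture: f/3.5 → f/4 → f/4.5 → f/5 → f/5.6 → f/6.3 → f/7.1 → f/8 → f/9 — 2 2/3 stops narrower (darker).
ISO: 3200 → 4000 → 5000 → 6400 → 8000 — 1 1/3 stops higher (brighter).
Net so far: 2/3 stop brighter. Shutter speed: 1/40 → 1/50 → 1/60.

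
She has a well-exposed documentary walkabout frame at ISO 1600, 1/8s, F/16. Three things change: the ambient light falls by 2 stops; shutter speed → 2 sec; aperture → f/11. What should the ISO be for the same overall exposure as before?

ISO 200

Scene light: 2 stops darker.
Shutter speed: 1/8 → 1/4 → 1/2 → 1 → 2 — 4 stops slower (brighter).
Aperture: f/16 → f/11 — 1 stop larger aperture (brighter).
Net so far: 3 stops brighter. ISO: 1600 → 800 → 400 → 200.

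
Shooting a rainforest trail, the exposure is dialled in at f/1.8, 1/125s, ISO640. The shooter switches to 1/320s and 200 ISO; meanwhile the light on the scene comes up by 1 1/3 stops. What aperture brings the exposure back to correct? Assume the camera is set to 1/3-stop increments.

f/1.0

Scene light: 1 1/3 stops brighter.
Shutter speed: 1/125 → 1/160 → 1/200 → 1/250 → 1/320 — 1 1/3 stops shorter (darker).
ISO: 640 → 500 → 400 → 320 → 250 → 200 — 1 2/3 stops lower (darker).
Net so far: 1 2/3 stops darker. Aperture: f/1.8 → f/1.6 → f/1.4 → f/1.2 → f/1.1 → f/1.0.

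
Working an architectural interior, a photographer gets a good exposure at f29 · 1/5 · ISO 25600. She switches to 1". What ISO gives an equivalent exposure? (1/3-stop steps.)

ISO 5000

Shutter speed: 1/5 → 1/4 → 0.3 → 0.4 → 0.5 → 0.6 → 0.8 → 1 — 2 1/3 stops longer (brighter).
Need 2 1/3 stops darker from the ISO: 25600 → 20000 → 16000 → 12800 → 10000 → 8000 → 6400 → 5000.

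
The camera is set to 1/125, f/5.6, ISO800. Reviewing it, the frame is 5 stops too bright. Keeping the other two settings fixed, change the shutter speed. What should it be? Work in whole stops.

1/4000s

Overexposed by 5 stops → need 5 stops darker.
Shutter speed: 1/125 → 1/250 → 1/500 → 1/1000 → 1/2000 → 1/4000.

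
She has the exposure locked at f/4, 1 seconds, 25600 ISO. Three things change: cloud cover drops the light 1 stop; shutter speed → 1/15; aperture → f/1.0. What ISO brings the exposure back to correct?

Scene light: 1 stop darker.
Shutter speed: 1 → 1/2 → 1/4 → 1/8 → 1/15 — 4 stops faster (darker).
Aperture: f/4 → f/2.8 → f/2 → f/1.4 → f/1.0 — 4 stops opened up (brighter).
Net so far: 1 stop darker. ISO: 25600 → 51200.

ISO 51200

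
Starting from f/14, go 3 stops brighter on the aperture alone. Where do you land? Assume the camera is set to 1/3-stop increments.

f/5

Aperture: f/14 → f/13 → f/11 → f/10 → f/9 → f/8 → f/7.1 → f/6.3 → f/5.6 → f/5 — 3 stops opened up (brighter).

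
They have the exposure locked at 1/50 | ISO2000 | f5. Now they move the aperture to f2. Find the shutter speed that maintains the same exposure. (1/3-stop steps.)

Aperture: f/5 → f/4.5 → f/4 → f/3.5 → f/3.2 → f/2.8 → f/2.5 → f/2.2 → f/2 — 2 2/3 stops wider (brighter).
Need 2 2/3 stops darker from the shutter speed: 1/50 → 1/60 → 1/80 → 1/100 → 1/125 → 1/160 → 1/200 → 1/250 → 1/320.

1/320s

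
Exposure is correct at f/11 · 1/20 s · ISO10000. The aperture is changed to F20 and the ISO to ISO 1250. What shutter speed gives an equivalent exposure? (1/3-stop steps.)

Aperture: f/11 → f/13 → f/14 → f/16 → f/18 → f/20 — 1 2/3 stops smaller aperture (darker).
ISO: 10000 → 8000 → 6400 → 5000 → 4000 → 3200 → 2500 → 2000 → 1600 → 1250 — 3 stops dropped (darker).
Net change so far: 4 2/3 stops darker. Offset with the shutter speed: 1/20 → 1/15 → 1/13 → 1/10 → 1/8 → 1/6 → 1/5 → 1/4 → 0.3 → 0.4 → 0.5 → 0.6 → 0.8 → 1 → 1.3.

1.3 s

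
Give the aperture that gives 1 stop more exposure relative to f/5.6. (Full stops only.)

Aperture: f/5.6 → f/4 — 1 stop wider (brighter).

f/4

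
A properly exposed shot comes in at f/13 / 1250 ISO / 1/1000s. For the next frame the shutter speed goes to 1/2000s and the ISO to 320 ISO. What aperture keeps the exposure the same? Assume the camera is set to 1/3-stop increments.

f/4.5

Shutter speed: 1/1000 → 1/1250 → 1/1600 → 1/2000 — 1 stop faster (darker).
ISO: 1250 → 1000 → 800 → 640 → 500 → 400 → 320 — 2 stops dropped (darker).
Net change so far: 3 stops darker. Offset with the aperture: f/13 → f/11 → f/10 → f/9 → f/8 → f/7.1 → f/6.3 → f/5.6 → f/5 → f/4.5.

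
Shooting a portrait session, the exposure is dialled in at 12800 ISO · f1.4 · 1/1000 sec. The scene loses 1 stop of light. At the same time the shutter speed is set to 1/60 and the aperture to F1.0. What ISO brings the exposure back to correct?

ISO 800

Scene light: 1 stop darker.
Shutter speed: 1/1000 → 1/500 → 1/250 → 1/125 → 1/60 — 4 stops slower (brighter).
Aperture: f/1.4 → f/1.0 — 1 stop larger aperture (brighter).
Net so far: 4 stops brighter. ISO: 12800 → 6400 → 3200 → 1600 → 800.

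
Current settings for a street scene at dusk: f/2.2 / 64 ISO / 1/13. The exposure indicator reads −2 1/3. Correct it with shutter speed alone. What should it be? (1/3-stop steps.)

0.4 s

Underexposed by 2 1/3 stops → need 2 1/3 stops brighter.
Shutter speed: 1/13 → 1/10 → 1/8 → 1/6 → 1/5 → 1/4 → 0.3 → 0.4.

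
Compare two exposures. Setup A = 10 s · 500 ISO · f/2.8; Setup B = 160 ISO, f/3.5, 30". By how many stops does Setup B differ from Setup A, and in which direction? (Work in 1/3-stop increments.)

Aperture: f/2.8 → f/3.2 → f/3.5 — 2/3 stop smaller aperture (darker).
Shutter speed: 10 → 13 → 15 → 20 → 25 → 30 — 1 2/3 stops longer (brighter).
ISO: 500 → 400 → 320 → 250 → 200 → 160 — 1 2/3 stops dropped (darker).
Net: −2/3 +1 2/3 −1 2/3 = −2/3 stops.

2/3 stop darker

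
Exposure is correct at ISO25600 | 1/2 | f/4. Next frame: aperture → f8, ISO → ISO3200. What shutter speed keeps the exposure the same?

Aperture: f/4 → f/5.6 → f/8 — 2 stops smaller aperture (darker).
ISO: 25600 → 12800 → 6400 → 3200 — 3 stops dropped (darker).
Net change so far: 5 stops darker. Offset with the shutter speed: 1/2 → 1 → 2 → 4 → 8 → 15.

15 s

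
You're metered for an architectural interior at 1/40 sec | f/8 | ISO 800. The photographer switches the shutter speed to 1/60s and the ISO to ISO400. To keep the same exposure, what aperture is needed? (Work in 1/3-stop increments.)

f/4.5

Shutter speed: 1/40 → 1/50 → 1/60 — 2/3 stop shorter (darker).
ISO: 800 → 640 → 500 → 400 — 1 stop dropped (darker).
Net change so far: 1 2/3 stops darker. Offset with the aperture: f/8 → f/7.1 → f/6.3 → f/5.6 → f/5 → f/4.5.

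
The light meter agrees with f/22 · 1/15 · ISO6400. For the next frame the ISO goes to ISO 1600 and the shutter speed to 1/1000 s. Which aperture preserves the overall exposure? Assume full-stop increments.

ISO: 6400 → 3200 → 1600 — 2 stops lower (darker).
Shutter speed: 1/15 → 1/30 → 1/60 → 1/125 → 1/250 → 1/500 → 1/1000 — 6 stops shorter (darker).
Net change so far: 8 stops darker. Offset with the aperture: f/22 → f/16 → f/11 → f/8 → f/5.6 → f/4 → f/2.8 → f/2 → f/1.4.

f/1.4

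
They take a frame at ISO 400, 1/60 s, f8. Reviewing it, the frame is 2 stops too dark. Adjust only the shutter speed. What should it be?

Underexposed by 2 stops → need 2 stops brighter.
Shutter speed: 1/60 → 1/30 → 1/15.

1/15s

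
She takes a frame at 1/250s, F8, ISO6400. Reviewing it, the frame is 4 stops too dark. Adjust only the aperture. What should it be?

f/2

Underexposed by 4 stops → need 4 stops brighter.
Aperture: f/8 → f/5.6 → f/4 → f/2.8 → f/2.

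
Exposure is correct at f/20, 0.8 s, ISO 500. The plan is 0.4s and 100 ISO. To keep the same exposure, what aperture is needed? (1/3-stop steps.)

Shutter speed: 0.8 → 0.6 → 0.5 → 0.4 — 1 stop faster (darker).
ISO: 500 → 400 → 320 → 250 → 200 → 160 → 125 → 100 — 2 1/3 stops dropped (darker).
Net change so far: 3 1/3 stops darker. Offset with the aperture: f/20 → f/18 → f/16 → f/14 → f/13 → f/11 → f/10 → f/9 → f/8 → f/7.1 → f/6.3.

f/6.3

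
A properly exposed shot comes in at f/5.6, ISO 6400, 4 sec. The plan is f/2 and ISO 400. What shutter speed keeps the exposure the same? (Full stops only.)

8 s

Aperture: f/5.6 → f/4 → f/2.8 → f/2 — 3 stops opened up (brighter).
ISO: 6400 → 3200 → 1600 → 800 → 400 — 4 stops dropped (darker).
Net change so far: 1 stop darker. Offset with the shutter speed: 4 → 8.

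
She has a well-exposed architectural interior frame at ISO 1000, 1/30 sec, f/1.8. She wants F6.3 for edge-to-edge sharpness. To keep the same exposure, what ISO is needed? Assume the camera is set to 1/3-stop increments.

ISO 12800

Aperture: f/1.8 → f/2 → f/2.2 → f/2.5 → f/2.8 → f/3.2 → f/3.5 → f/4 → f/4.5 → f/5 → f/5.6 → f/6.3 — 3 2/3 stops stopped down (darker).
Need 3 2/3 stops brighter from the ISO: 1000 → 1250 → 1600 → 2000 → 2500 → 3200 → 4000 → 5000 → 6400 → 8000 → 10000 → 12800.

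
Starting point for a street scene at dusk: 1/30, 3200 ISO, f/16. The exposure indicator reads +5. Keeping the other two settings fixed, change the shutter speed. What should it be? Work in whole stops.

1/1000s

Overexposed by 5 stops → need 5 stops darker.
Shutter speed: 1/30 → 1/60 → 1/125 → 1/250 → 1/500 → 1/1000.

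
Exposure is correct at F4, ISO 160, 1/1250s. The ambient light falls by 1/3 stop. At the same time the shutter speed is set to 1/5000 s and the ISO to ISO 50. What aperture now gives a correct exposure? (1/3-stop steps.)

f/1.0

Scene light: 1/3 stop darker.
Shutter speed: 1/1250 → 1/1600 → 1/2000 → 1/2500 → 1/3200 → 1/4000 → 1/5000 — 2 stops shorter (darker).
ISO: 160 → 125 → 100 → 80 → 64 → 50 — 1 2/3 stops lower (darker).
Net so far: 4 stops darker. Aperture: f/4 → f/3.5 → f/3.2 → f/2.8 → f/2.5 → f/2.2 → f/2 → f/1.8 → f/1.6 → f/1.4 → f/1.2 → f/1.1 → f/1.0.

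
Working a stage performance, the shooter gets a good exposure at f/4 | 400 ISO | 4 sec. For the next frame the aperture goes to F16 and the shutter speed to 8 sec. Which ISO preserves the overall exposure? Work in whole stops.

ISO 3200

Aperture: f/4 → f/5.6 → f/8 → f/11 → f/16 — 4 stops narrower (darker).
Shutter speed: 4 → 8 — 1 stop slower (brighter).
Net change so far: 3 stops darker. Offset with the ISO: 400 → 800 → 1600 → 3200.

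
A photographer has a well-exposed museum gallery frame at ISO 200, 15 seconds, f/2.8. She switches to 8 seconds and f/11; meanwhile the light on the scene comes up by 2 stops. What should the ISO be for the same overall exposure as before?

Scene light: 2 stops brighter.
Shutter speed: 15 → 8 — 1 stop faster (darker).
Aperture: f/2.8 → f/4 → f/5.6 → f/8 → f/11 — 4 stops narrower (darker).
Net so far: 3 stops darker. ISO: 200 → 400 → 800 → 1600.

ISO 1600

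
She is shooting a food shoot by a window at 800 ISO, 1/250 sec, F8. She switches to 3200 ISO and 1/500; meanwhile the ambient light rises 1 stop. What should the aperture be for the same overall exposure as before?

f/16

Scene light: 1 stop brighter.
ISO: 800 → 1600 → 3200 — 2 stops raised (brighter).
Shutter speed: 1/250 → 1/500 — 1 stop faster (darker).
Net so far: 2 stops brighter. Aperture: f/8 → f/11 → f/16.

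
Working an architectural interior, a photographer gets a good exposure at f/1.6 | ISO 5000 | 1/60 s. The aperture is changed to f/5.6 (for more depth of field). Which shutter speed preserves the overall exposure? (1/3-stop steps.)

Aperture: f/1.6 → f/1.8 → f/2 → f/2.2 → f/2.5 → f/2.8 → f/3.2 → f/3.5 → f/4 → f/4.5 → f/5 → f/5.6 — 3 2/3 stops stopped down (darker).
Need 3 2/3 stops brighter from the shutter speed: 1/60 → 1/50 → 1/40 → 1/30 → 1/25 → 1/20 → 1/15 → 1/13 → 1/10 → 1/8 → 1/6 → 1/5.

1/5s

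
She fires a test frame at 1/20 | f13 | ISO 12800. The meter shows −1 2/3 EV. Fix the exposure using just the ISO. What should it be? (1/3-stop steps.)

ISO 40000

Underexposed by 1 2/3 stops → need 1 2/3 stops brighter.
ISO: 12800 → 16000 → 20000 → 25600 → 32000 → 40000.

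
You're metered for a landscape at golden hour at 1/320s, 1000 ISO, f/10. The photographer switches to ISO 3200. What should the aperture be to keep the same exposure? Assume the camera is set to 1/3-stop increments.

ISO: 1000 → 1250 → 1600 → 2000 → 2500 → 3200 — 1 2/3 stops raised (brighter).
Need 1 2/3 stops darker from the aperture: f/10 → f/11 → f/13 → f/14 → f/16 → f/18.

f/18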